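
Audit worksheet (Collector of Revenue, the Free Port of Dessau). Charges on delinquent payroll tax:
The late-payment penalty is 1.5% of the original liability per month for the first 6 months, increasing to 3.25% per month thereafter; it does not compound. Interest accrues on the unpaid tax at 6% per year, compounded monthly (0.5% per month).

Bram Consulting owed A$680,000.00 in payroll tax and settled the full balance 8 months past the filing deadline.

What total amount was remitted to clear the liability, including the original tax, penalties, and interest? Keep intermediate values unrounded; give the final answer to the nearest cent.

A$813,080.79

Penalty, months 1–6: 6 × 1.5% × A$680,000.00 = A$61,200.00
Penalty, months 7–8: 2 × 3.25% × A$680,000.00 = A$44,200.00
Interest: A$680,000.00 × ((1 + 0.005)^8 − 1) = A$680,000.00 × 0.0407070… = A$27,680.7899…
Total = A$680,000.00 + A$105,400.0000 + A$27,680.7899… = A$813,080.79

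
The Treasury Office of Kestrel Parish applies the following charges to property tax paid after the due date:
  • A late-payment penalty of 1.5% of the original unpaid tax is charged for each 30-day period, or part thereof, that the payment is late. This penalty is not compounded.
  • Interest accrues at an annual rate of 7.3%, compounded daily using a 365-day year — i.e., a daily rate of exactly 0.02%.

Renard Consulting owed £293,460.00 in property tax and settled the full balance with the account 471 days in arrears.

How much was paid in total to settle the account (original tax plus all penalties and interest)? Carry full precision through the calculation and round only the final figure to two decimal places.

£392,875.19

Penalty periods: ⌈471/30⌉ = 16; penalty = 16 × 1.5% × £293,460.00 = £70,430.40
Interest: £293,460.00 × ((1 + 0.0002)^471 − 1) = £293,460.00 × 0.09876913… = £28,984.7891…
Total = £293,460.00 + £70,430.4000 + £28,984.7891… = £392,875.19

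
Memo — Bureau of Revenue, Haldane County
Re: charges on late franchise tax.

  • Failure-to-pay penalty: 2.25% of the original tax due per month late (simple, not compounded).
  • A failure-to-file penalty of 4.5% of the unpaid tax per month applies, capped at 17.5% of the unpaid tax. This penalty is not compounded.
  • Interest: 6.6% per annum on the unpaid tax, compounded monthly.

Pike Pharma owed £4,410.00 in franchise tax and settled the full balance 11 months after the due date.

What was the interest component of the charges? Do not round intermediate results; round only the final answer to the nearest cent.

£274.26

Interest (6.6%/yr ÷ 12 = 0.55%/month): £4,410.00 × ((1 + 0.0055)^11 − 1) = £274.2645…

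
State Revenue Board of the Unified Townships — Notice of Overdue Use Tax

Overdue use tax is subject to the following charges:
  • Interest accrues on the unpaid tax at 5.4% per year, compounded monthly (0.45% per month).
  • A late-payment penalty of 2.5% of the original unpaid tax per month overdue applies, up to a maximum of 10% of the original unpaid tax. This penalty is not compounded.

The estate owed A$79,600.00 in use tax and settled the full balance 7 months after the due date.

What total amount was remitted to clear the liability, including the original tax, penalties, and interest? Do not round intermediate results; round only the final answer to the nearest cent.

A$90,101.50

Penalty (uncapped): 7 × 2.5% × A$79,600.00 = A$13,930.00; cap = 10% × A$79,600.00 = A$7,960.00 → penalty = A$7,960.00
Interest: A$79,600.00 × ((1 + 0.0045)^7 − 1) = A$79,600.00 × 0.0319285… = A$2,541.5049…
Total = A$79,600.00 + A$7,960.0000 + A$2,541.5049… = A$90,101.50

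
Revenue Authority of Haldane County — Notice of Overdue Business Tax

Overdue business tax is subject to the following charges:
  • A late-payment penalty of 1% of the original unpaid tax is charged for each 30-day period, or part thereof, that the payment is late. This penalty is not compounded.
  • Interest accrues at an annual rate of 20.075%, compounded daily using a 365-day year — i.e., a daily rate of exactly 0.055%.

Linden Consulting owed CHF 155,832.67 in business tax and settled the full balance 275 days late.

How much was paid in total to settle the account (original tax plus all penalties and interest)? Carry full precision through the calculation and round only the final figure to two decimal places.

Penalty periods: ⌈275/30⌉ = 10; penalty = 10 × 1% × CHF 155,832.67 = CHF 15,583.27…
Interest: CHF 155,832.67 × ((1 + 0.00055)^275 − 1) = CHF 155,832.67 × 0.16323908… = CHF 25,437.9812…
Total = CHF 155,832.67 + CHF 15,583.2670 + CHF 25,437.9812… = CHF 196,853.92

CHF 196,853.92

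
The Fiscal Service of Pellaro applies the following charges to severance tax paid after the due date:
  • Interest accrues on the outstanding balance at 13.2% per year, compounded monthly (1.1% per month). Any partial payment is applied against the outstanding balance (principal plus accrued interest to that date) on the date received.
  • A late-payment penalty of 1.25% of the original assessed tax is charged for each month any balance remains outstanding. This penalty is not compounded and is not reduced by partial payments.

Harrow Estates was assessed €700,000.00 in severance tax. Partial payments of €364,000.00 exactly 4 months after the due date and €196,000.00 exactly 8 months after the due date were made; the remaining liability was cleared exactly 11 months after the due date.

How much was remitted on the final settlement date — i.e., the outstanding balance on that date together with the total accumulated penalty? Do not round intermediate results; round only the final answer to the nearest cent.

Balance at month 4: €700,000.0000 × (1 + 0.011)^4 = €731,311.9370…
After €364,000.00 payment: €731,311.9370… − €364,000.00 = €367,311.9370…
Balance at month 8: €367,311.9370… × (1 + 0.011)^4 = €383,742.2917…
After €196,000.00 payment: €383,742.2917… − €196,000.00 = €187,742.2917…
Balance at month 11: €187,742.2917… × (1 + 0.011)^3 = €194,006.1877…
Penalty: 11 × 1.25% × €700,000.00 = €96,250.00
Final settlement = outstanding balance + penalty = €194,006.1877… + €96,250.00 = €290,256.19

€290,256.19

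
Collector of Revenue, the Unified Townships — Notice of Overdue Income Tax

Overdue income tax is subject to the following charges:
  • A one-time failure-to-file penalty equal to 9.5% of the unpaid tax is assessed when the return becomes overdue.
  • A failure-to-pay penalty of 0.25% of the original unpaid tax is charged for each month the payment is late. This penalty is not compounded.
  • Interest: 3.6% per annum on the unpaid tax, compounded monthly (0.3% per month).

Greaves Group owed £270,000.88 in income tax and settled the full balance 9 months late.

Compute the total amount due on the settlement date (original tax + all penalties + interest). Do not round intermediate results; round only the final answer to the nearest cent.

Failure-to-file penalty: 9.5% × £270,000.88 = £25,650.08…
Failure-to-pay penalty: 9 × 0.25% × £270,000.88 = £6,075.02…
Interest: £270,000.88 × ((1 + 0.003)^9 − 1) = £270,000.88 × 0.0273263… = £7,378.1192…
Total = £270,000.88 + £31,725.1034 + £7,378.1192… = £309,104.10

£309,104.10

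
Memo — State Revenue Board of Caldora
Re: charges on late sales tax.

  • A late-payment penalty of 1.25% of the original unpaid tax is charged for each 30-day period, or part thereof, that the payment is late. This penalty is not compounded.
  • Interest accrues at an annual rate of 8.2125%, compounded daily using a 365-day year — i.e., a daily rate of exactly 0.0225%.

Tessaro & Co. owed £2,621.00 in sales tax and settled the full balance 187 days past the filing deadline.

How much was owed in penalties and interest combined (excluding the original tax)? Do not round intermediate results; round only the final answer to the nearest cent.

Penalty periods: ⌈187/30⌉ = 7; penalty = 7 × 1.25% × £2,621.00 = £229.34…
Interest: £2,621.00 × ((1 + 0.000225)^187 − 1) = £2,621.00 × 0.04296776… = £112.6185…
Penalties + interest = £229.3375 + £112.6185… = £341.96

£341.96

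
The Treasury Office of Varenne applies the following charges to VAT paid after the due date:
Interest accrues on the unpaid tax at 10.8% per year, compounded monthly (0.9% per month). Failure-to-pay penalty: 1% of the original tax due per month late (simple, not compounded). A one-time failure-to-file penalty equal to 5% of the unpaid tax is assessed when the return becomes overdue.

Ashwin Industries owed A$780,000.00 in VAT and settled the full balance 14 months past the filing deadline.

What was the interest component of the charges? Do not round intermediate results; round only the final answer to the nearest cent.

A$104,241.57

Interest: A$780,000.00 × ((1 + 0.009)^14 − 1) = A$780,000.00 × 0.1336430… = A$104,241.5738…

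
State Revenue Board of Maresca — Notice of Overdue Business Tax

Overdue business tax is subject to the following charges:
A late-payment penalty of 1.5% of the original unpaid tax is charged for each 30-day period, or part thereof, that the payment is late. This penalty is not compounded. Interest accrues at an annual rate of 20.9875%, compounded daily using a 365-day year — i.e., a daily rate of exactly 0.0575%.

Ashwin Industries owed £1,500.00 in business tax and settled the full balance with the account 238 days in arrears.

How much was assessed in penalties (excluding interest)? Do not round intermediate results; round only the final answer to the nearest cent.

Penalty periods: ⌈238/30⌉ = 8; penalty = 8 × 1.5% × £1,500.00 = £180.00

£180.00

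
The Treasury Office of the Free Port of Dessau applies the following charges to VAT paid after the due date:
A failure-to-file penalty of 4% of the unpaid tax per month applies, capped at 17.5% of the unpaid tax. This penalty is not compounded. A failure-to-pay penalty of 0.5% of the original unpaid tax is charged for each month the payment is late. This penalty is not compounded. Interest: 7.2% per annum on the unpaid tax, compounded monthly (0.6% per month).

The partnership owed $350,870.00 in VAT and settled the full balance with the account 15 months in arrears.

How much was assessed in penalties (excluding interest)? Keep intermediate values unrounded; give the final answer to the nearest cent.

Failure-to-file: 15 × 4% × $350,870.00 = $210,522.00, capped at 17.5% × $350,870.00 = $61,402.25
Failure-to-pay penalty = 0.5% × $350,870.00 × 15 mo = $26,315.25
Total penalty = $61,402.25 + $26,315.25 = $87,717.50

$87,717.50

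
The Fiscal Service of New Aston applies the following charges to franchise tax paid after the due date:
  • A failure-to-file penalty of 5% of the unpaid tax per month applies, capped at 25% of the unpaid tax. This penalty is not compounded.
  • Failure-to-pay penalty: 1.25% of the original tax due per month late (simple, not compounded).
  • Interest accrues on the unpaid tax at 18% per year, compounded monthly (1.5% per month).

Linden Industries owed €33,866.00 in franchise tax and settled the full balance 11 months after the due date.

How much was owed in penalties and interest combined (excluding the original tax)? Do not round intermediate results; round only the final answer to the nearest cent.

Failure-to-file: 11 × 5% × €33,866.00 = €18,626.30, capped at 25% × €33,866.00 = €8,466.50
Failure-to-pay penalty: 11 × 1.25% × €33,866.00 = €4,656.58…
Interest: €33,866.00 × ((1 + 0.015)^11 − 1) = €33,866.00 × 0.1779489… = €6,026.4187…
Penalties + interest = €13,123.0750 + €6,026.4187… = €19,149.49

€19,149.49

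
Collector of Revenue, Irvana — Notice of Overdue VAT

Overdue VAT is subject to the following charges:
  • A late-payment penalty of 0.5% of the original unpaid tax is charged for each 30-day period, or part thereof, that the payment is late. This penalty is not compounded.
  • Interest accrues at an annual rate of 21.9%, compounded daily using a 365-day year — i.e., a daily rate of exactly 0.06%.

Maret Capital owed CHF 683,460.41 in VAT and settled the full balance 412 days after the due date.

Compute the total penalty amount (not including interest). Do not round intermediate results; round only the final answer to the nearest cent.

CHF 47,842.23

Penalty periods: ⌈412/30⌉ = 14; penalty = 14 × 0.5% × CHF 683,460.41 = CHF 47,842.23…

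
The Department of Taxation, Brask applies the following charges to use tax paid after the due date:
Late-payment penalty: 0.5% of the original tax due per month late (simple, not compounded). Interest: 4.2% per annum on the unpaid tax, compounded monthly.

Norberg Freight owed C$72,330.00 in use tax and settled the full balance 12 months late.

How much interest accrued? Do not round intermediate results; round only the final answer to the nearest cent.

Interest (4.2%/yr ÷ 12 = 0.35%/month): C$72,330.00 × ((1 + 0.0035)^12 − 1) = C$3,097.0265…

C$3,097.03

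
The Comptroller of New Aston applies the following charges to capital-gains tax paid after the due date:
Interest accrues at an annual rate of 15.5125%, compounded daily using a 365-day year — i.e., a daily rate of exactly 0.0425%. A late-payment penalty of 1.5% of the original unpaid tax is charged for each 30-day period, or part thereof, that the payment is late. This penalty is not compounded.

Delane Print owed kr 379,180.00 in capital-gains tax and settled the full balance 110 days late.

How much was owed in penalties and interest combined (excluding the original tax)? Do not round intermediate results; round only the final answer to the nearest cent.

kr 40,894.41

Penalty periods: ⌈110/30⌉ = 4; penalty = 4 × 1.5% × kr 379,180.00 = kr 22,750.80
Interest: kr 379,180.00 × ((1 + 0.000425)^110 − 1) = kr 379,180.00 × 0.04784960… = kr 18,143.6130…
Penalties + interest = kr 22,750.8000 + kr 18,143.6130… = kr 40,894.41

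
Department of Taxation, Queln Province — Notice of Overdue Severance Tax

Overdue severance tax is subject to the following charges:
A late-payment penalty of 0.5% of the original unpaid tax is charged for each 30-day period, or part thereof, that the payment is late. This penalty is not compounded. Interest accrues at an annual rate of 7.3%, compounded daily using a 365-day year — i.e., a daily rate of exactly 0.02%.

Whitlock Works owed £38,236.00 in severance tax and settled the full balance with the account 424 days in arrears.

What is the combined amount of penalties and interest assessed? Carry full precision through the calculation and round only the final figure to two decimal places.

£6,251.21

Penalty periods: ⌈424/30⌉ = 15; penalty = 15 × 0.5% × £38,236.00 = £2,867.70
Interest: £38,236.00 × ((1 + 0.0002)^424 − 1) = £38,236.00 × 0.08849012… = £3,383.5081…
Penalties + interest = £2,867.7000 + £3,383.5081… = £6,251.21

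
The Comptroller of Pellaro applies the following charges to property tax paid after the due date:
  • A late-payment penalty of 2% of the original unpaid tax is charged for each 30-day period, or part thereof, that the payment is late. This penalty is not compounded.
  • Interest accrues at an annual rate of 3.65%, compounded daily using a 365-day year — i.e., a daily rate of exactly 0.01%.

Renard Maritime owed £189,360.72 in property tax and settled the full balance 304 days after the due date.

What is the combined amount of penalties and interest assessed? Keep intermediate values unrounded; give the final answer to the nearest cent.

Penalty periods: ⌈304/30⌉ = 11; penalty = 11 × 2% × £189,360.72 = £41,659.36…
Interest: £189,360.72 × ((1 + 0.0001)^304 − 1) = £189,360.72 × 0.03086523… = £5,844.6624…
Penalties + interest = £41,659.3584 + £5,844.6624… = £47,504.02

£47,504.02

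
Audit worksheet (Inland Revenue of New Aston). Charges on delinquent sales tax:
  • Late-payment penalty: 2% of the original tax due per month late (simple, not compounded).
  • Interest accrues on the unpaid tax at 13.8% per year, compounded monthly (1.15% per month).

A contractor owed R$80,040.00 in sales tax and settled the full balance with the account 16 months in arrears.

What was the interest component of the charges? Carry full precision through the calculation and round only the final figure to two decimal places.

Interest: R$80,040.00 × ((1 + 0.0115)^16 − 1) = R$80,040.00 × 0.2007544… = R$16,068.3837…

R$16,068.38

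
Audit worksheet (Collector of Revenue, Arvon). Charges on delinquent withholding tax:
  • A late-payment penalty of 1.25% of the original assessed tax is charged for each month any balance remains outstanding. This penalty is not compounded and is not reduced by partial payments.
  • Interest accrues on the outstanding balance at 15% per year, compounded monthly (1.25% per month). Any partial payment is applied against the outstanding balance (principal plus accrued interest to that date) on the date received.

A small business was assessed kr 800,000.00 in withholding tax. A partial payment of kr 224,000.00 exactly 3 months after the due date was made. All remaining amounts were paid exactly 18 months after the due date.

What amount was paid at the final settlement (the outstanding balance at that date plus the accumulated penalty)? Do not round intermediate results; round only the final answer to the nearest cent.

kr 910,580.18

Balance at month 3: kr 800,000.0000 × (1 + 0.0125)^3 = kr 830,376.5625
After kr 224,000.00 payment: kr 830,376.5625 − kr 224,000.00 = kr 606,376.5625
Balance at month 18: kr 606,376.5625 × (1 + 0.0125)^15 = kr 730,580.1783…
Penalty: 18 × 1.25% × kr 800,000.00 = kr 180,000.00
Final settlement = outstanding balance + penalty = kr 730,580.1783… + kr 180,000.00 = kr 910,580.18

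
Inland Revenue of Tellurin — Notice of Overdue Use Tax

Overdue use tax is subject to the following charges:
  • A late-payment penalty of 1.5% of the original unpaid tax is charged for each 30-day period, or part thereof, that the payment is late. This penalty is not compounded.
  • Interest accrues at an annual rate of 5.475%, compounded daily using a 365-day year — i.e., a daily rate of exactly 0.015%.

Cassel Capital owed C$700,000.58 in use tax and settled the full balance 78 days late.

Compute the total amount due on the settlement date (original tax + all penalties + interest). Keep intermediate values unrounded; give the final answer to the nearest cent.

Penalty periods: ⌈78/30⌉ = 3; penalty = 3 × 1.5% × C$700,000.58 = C$31,500.03…
Interest: C$700,000.58 × ((1 + 0.00015)^78 − 1) = C$700,000.58 × 0.01176782… = C$8,237.4843…
Total = C$700,000.58 + C$31,500.0261 + C$8,237.4843… = C$739,738.09

C$739,738.09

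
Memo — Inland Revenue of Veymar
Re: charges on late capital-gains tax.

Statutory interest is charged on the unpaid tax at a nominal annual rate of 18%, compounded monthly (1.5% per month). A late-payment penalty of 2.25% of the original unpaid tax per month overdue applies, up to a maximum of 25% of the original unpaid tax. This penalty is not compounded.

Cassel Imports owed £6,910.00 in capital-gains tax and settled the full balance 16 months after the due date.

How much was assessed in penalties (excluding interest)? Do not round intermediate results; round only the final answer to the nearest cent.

£1,727.50

Penalty (uncapped): 16 × 2.25% × £6,910.00 = £2,487.60; cap = 25% × £6,910.00 = £1,727.50 → penalty = £1,727.50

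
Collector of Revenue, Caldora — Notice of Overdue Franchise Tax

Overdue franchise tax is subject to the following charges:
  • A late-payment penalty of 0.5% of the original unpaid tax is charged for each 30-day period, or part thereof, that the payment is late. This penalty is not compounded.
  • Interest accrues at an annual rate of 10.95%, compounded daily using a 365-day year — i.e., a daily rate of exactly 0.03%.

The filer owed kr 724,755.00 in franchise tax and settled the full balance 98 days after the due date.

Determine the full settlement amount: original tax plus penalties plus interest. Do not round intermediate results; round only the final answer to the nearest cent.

kr 760,870.92

Penalty periods: ⌈98/30⌉ = 4; penalty = 4 × 0.5% × kr 724,755.00 = kr 14,495.10
Interest: kr 724,755.00 × ((1 + 0.0003)^98 − 1) = kr 724,755.00 × 0.02983191… = kr 21,620.8230…
Total = kr 724,755.00 + kr 14,495.1000 + kr 21,620.8230… = kr 760,870.92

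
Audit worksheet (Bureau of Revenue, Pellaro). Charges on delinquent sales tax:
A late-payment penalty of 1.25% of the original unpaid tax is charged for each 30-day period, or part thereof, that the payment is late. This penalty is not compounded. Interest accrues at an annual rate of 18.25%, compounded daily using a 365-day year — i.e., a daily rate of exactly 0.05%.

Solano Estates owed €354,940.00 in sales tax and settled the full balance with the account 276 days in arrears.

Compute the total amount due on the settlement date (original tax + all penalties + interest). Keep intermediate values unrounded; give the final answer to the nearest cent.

€451,815.89

Penalty periods: ⌈276/30⌉ = 10; penalty = 10 × 1.25% × €354,940.00 = €44,367.50
Interest: €354,940.00 × ((1 + 0.0005)^276 − 1) = €354,940.00 × 0.14793596… = €52,508.3893…
Total = €354,940.00 + €44,367.5000 + €52,508.3893… = €451,815.89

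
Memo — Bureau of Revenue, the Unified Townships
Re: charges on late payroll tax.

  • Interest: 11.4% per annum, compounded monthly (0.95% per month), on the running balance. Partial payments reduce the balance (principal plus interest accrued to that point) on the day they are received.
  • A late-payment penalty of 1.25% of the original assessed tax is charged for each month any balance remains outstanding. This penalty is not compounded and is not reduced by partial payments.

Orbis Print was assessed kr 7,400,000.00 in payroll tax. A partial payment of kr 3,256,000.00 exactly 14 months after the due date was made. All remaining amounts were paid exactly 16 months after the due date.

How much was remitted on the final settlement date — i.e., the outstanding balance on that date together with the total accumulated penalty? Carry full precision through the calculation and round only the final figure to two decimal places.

Balance at month 14: kr 7,400,000.0000 × (1 + 0.0095)^14 = kr 8,447,345.2719…
After kr 3,256,000.00 payment: kr 8,447,345.2719… − kr 3,256,000.00 = kr 5,191,345.2719…
Balance at month 16: kr 5,191,345.2719… × (1 + 0.0095)^2 = kr 5,290,449.3510…
Penalty: 16 × 1.25% × kr 7,400,000.00 = kr 1,480,000.00
Final settlement = outstanding balance + penalty = kr 5,290,449.3510… + kr 1,480,000.00 = kr 6,770,449.35

kr 6,770,449.35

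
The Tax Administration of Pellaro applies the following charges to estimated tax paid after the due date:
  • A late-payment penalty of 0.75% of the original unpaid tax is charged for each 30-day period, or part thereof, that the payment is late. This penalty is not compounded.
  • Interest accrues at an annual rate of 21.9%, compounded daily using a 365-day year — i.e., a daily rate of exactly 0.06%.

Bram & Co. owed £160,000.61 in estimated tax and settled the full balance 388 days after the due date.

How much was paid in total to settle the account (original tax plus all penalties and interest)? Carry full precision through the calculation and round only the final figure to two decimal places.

Penalty periods: ⌈388/30⌉ = 13; penalty = 13 × 0.75% × £160,000.61 = £15,600.06…
Interest: £160,000.61 × ((1 + 0.0006)^388 − 1) = £160,000.61 × 0.26204092… = £41,926.7070…
Total = £160,000.61 + £15,600.0595… + £41,926.7070… = £217,527.38

£217,527.38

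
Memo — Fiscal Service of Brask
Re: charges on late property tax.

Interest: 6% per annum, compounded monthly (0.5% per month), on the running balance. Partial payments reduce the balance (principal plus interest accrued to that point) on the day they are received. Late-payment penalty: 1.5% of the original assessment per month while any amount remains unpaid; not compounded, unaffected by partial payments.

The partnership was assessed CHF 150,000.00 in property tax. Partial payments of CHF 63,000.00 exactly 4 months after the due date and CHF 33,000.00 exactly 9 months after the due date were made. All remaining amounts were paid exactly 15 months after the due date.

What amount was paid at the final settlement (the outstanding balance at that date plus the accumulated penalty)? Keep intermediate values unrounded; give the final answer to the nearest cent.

Balance at month 4: CHF 150,000.0000 × (1 + 0.005)^4 = CHF 153,022.5751…
After CHF 63,000.00 payment: CHF 153,022.5751… − CHF 63,000.00 = CHF 90,022.5751…
Balance at month 9: CHF 90,022.5751… × (1 + 0.005)^5 = CHF 92,295.7579…
After CHF 33,000.00 payment: CHF 92,295.7579… − CHF 33,000.00 = CHF 59,295.7579…
Balance at month 15: CHF 59,295.7579… × (1 + 0.005)^6 = CHF 61,097.0154…
Penalty: 15 × 1.5% × CHF 150,000.00 = CHF 33,750.00
Final settlement = outstanding balance + penalty = CHF 61,097.0154… + CHF 33,750.00 = CHF 94,847.02

CHF 94,847.02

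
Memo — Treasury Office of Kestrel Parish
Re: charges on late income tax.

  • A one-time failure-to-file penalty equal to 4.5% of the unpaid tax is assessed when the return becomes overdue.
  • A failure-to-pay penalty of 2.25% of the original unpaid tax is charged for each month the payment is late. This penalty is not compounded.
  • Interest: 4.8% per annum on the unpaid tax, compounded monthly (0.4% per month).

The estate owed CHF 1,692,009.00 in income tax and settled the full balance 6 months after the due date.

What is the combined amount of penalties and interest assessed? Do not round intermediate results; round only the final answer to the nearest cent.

CHF 345,578.09

Failure-to-file penalty: 4.5% × CHF 1,692,009.00 = CHF 76,140.41…
Failure-to-pay penalty = 2.25% × CHF 1,692,009.00 × 6 mo = CHF 228,421.22…
Interest: CHF 1,692,009.00 × ((1 + 0.004)^6 − 1) = CHF 1,692,009.00 × 0.0242413… = CHF 41,016.4704…
Penalties + interest = CHF 304,561.6200 + CHF 41,016.4704… = CHF 345,578.09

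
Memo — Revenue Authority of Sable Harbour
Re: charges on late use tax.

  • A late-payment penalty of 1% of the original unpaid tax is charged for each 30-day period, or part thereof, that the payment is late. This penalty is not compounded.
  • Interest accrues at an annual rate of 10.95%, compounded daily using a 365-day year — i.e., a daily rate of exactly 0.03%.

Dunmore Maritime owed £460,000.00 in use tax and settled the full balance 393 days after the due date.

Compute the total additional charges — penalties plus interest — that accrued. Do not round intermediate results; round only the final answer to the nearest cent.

£121,951.38

Penalty periods: ⌈393/30⌉ = 14; penalty = 14 × 1% × £460,000.00 = £64,400.00
Interest: £460,000.00 × ((1 + 0.0003)^393 − 1) = £460,000.00 × 0.12511170… = £57,551.3814…
Penalties + interest = £64,400.0000 + £57,551.3814… = £121,951.38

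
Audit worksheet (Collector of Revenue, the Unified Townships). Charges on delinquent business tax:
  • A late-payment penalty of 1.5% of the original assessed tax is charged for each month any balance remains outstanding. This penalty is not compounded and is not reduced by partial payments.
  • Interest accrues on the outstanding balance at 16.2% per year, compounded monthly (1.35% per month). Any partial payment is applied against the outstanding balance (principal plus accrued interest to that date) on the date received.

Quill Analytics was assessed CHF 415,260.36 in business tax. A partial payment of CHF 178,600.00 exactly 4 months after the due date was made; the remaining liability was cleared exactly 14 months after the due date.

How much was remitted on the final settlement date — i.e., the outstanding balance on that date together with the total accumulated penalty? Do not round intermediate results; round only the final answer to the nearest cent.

CHF 383,992.58

Balance at month 4: CHF 415,260.3600 × (1 + 0.0135)^4 = CHF 438,142.6072…
After CHF 178,600.00 payment: CHF 438,142.6072… − CHF 178,600.00 = CHF 259,542.6072…
Balance at month 14: CHF 259,542.6072… × (1 + 0.0135)^10 = CHF 296,787.9017…
Penalty: 14 × 1.5% × CHF 415,260.36 = CHF 87,204.68…
Final settlement = outstanding balance + penalty = CHF 296,787.9017… + CHF 87,204.68… = CHF 383,992.58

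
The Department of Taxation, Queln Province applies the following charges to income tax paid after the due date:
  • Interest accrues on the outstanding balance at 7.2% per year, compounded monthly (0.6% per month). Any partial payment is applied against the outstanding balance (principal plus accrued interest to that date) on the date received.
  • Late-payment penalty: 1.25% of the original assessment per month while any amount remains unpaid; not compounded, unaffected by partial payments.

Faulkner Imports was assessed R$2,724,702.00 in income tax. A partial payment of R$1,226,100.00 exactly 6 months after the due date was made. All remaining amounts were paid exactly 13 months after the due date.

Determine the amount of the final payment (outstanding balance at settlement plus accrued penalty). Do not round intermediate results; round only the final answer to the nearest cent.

Balance at month 6: R$2,724,702.0000 × (1 + 0.006)^6 = R$2,824,274.4349…
After R$1,226,100.00 payment: R$2,824,274.4349… − R$1,226,100.00 = R$1,598,174.4349…
Balance at month 13: R$1,598,174.4349… × (1 + 0.006)^7 = R$1,666,518.1360…
Penalty: 13 × 1.25% × R$2,724,702.00 = R$442,764.08…
Final settlement = outstanding balance + penalty = R$1,666,518.1360… + R$442,764.08… = R$2,109,282.21

R$2,109,282.21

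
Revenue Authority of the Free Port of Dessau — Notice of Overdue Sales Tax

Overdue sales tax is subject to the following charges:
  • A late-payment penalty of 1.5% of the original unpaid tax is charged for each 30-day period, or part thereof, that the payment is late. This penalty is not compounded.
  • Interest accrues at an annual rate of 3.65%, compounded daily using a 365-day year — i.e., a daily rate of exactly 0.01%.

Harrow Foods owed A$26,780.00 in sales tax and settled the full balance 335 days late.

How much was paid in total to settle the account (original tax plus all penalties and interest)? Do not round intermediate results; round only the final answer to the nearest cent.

Penalty periods: ⌈335/30⌉ = 12; penalty = 12 × 1.5% × A$26,780.00 = A$4,820.40
Interest: A$26,780.00 × ((1 + 0.0001)^335 − 1) = A$26,780.00 × 0.03406571… = A$912.2798…
Total = A$26,780.00 + A$4,820.4000 + A$912.2798… = A$32,512.68

A$32,512.68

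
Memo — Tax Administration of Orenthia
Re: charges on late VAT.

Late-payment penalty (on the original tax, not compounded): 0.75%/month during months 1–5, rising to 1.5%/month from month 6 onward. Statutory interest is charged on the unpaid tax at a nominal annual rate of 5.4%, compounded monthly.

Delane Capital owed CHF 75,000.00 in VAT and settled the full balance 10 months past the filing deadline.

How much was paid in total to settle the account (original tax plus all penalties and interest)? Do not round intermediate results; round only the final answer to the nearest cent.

CHF 86,881.67

Penalty, months 1–5: 5 × 0.75% × CHF 75,000.00 = CHF 2,812.50
Penalty, months 6–10: 5 × 1.5% × CHF 75,000.00 = CHF 5,625.00
Interest (5.4%/yr ÷ 12 = 0.45%/month): CHF 75,000.00 × ((1 + 0.0045)^10 − 1) = CHF 3,444.1704…
Total = CHF 75,000.00 + CHF 8,437.5000 + CHF 3,444.1704… = CHF 86,881.67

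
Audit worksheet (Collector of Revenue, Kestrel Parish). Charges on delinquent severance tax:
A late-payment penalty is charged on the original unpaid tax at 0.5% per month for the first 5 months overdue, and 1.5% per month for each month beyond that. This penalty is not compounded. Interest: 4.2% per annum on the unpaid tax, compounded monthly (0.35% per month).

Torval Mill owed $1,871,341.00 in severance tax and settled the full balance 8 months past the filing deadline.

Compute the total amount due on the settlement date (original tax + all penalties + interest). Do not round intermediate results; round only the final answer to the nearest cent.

Penalty, months 1–5: 5 × 0.5% × $1,871,341.00 = $46,783.53…
Penalty, months 6–8: 3 × 1.5% × $1,871,341.00 = $84,210.35…
Interest: $1,871,341.00 × ((1 + 0.0035)^8 − 1) = $1,871,341.00 × 0.0283454… = $53,043.9308…
Total = $1,871,341.00 + $130,993.8700 + $53,043.9308… = $2,055,378.80

$2,055,378.80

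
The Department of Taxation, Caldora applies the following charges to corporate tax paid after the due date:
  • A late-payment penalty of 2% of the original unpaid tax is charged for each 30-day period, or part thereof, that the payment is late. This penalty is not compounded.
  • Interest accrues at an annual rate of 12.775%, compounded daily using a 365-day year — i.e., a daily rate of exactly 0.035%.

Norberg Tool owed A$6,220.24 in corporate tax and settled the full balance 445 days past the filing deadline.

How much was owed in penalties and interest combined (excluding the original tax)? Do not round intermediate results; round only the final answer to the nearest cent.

A$2,914.20

Penalty periods: ⌈445/30⌉ = 15; penalty = 15 × 2% × A$6,220.24 = A$1,866.07…
Interest: A$6,220.24 × ((1 + 0.00035)^445 − 1) = A$6,220.24 × 0.16850219… = A$1,048.1241…
Penalties + interest = A$1,866.0720 + A$1,048.1241… = A$2,914.20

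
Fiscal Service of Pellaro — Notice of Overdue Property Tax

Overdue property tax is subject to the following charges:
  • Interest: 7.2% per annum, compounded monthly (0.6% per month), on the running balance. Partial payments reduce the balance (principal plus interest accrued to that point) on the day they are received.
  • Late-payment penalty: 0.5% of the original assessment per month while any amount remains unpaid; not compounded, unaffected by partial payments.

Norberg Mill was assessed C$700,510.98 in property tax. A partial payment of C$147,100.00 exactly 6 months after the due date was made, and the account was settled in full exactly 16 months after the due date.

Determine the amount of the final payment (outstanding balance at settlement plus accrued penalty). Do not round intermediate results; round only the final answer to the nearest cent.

C$670,745.37

Balance at month 6: C$700,510.9800 × (1 + 0.006)^6 = C$726,110.6911…
After C$147,100.00 payment: C$726,110.6911… − C$147,100.00 = C$579,010.6911…
Balance at month 16: C$579,010.6911… × (1 + 0.006)^10 = C$614,704.4965…
Penalty: 16 × 0.5% × C$700,510.98 = C$56,040.88…
Final settlement = outstanding balance + penalty = C$614,704.4965… + C$56,040.88… = C$670,745.37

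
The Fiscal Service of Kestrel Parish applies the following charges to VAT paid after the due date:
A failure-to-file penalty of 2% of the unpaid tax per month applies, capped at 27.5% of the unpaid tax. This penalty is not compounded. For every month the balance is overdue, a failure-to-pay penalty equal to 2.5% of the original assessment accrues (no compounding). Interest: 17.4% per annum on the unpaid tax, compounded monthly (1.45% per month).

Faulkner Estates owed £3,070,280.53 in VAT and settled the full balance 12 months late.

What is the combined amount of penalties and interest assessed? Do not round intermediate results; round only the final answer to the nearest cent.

£2,236,913.04

Failure-to-file: 12 × 2% × £3,070,280.53 = £736,867.33… (under the 27.5% cap)
Failure-to-pay penalty = 2.5% × £3,070,280.53 × 12 mo = £921,084.16…
Interest: £3,070,280.53 × ((1 + 0.0145)^12 − 1) = £3,070,280.53 × 0.1885696… = £578,961.5572…
Penalties + interest = £1,657,951.4862 + £578,961.5572… = £2,236,913.04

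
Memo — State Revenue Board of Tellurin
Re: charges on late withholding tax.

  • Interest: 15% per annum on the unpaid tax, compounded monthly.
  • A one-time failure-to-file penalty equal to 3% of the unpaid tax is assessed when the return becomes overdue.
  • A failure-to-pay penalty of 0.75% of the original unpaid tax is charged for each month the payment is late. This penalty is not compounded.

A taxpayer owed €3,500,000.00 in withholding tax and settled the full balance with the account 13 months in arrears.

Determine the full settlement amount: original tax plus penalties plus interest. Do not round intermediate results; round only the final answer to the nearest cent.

€4,559,673.82

Failure-to-file penalty: 3% × €3,500,000.00 = €105,000.00
Failure-to-pay penalty: 13 × 0.75% × €3,500,000.00 = €341,250.00
Interest (15%/yr ÷ 12 = 1.25%/month): €3,500,000.00 × ((1 + 0.0125)^13 − 1) = €613,423.8222…
Total = €3,500,000.00 + €446,250.0000 + €613,423.8222… = €4,559,673.82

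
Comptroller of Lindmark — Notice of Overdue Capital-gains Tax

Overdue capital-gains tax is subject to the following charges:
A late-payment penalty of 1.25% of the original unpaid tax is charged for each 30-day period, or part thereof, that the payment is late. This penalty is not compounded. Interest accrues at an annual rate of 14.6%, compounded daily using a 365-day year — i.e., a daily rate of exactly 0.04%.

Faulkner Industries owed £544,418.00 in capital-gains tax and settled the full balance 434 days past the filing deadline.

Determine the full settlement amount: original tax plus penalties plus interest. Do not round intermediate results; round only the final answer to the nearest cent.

£749,684.46

Penalty periods: ⌈434/30⌉ = 15; penalty = 15 × 1.25% × £544,418.00 = £102,078.38…
Interest: £544,418.00 × ((1 + 0.0004)^434 − 1) = £544,418.00 × 0.18953835… = £103,188.0885…
Total = £544,418.00 + £102,078.3750 + £103,188.0885… = £749,684.46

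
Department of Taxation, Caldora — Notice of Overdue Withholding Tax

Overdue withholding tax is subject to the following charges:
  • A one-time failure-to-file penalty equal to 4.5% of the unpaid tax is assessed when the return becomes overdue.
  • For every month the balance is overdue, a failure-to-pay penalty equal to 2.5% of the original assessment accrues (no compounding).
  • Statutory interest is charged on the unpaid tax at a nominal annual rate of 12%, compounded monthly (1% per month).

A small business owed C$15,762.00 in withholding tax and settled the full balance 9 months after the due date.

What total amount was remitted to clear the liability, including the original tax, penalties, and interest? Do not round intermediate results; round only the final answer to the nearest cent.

C$21,494.41

Failure-to-file penalty: 4.5% × C$15,762.00 = C$709.29
Failure-to-pay penalty = 2.5% × C$15,762.00 × 9 mo = C$3,546.45
Interest: C$15,762.00 × ((1 + 0.01)^9 − 1) = C$15,762.00 × 0.0936853… = C$1,476.6673…
Total = C$15,762.00 + C$4,255.7400 + C$1,476.6673… = C$21,494.41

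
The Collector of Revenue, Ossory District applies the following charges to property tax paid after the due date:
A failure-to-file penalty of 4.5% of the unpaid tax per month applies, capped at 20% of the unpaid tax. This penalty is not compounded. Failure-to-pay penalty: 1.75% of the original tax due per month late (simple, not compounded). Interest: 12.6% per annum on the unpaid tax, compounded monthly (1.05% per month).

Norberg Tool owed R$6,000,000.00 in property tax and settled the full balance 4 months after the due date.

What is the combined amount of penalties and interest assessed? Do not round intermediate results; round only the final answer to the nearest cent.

Failure-to-file: 4 × 4.5% × R$6,000,000.00 = R$1,080,000.00 (under the 20% cap)
Failure-to-pay penalty: 4 × 1.75% × R$6,000,000.00 = R$420,000.00
Interest: R$6,000,000.00 × ((1 + 0.0105)^4 − 1) = R$6,000,000.00 × 0.0426661… = R$255,996.8559…
Penalties + interest = R$1,500,000.0000 + R$255,996.8559… = R$1,755,996.86

R$1,755,996.86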